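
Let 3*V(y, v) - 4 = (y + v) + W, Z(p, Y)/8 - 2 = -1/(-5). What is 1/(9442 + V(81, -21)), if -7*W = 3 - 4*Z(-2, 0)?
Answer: 35/331329 ≈ 0.00010564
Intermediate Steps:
Z(p, Y) = 88/5 (Z(p, Y) = 16 + 8*(-1/(-5)) = 16 + 8*(-1*(-⅕)) = 16 + 8*(⅕) = 16 + 8/5 = 88/5)
W = 337/35 (W = -(3 - 4*88/5)/7 = -(3 - 352/5)/7 = -⅐*(-337/5) = 337/35 ≈ 9.6286)
V(y, v) = 159/35 + v/3 + y/3 (V(y, v) = 4/3 + ((y + v) + 337/35)/3 = 4/3 + ((v + y) + 337/35)/3 = 4/3 + (337/35 + v + y)/3 = 4/3 + (337/105 + v/3 + y/3) = 159/35 + v/3 + y/3)
1/(9442 + V(81, -21)) = 1/(9442 + (159/35 + (⅓)*(-21) + (⅓)*81)) = 1/(9442 + (159/35 - 7 + 27)) = 1/(9442 + 859/35) = 1/(331329/35) = 35/331329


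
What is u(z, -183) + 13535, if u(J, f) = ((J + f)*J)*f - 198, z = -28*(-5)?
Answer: 1114997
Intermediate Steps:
z = 140
u(J, f) = -198 + J*f*(J + f) (u(J, f) = (J*(J + f))*f - 198 = J*f*(J + f) - 198 = -198 + J*f*(J + f))
u(z, -183) + 13535 = (-198 + 140*(-183)² - 183*140²) + 13535 = (-198 + 140*33489 - 183*19600) + 13535 = (-198 + 4688460 - 3586800) + 13535 = 1101462 + 13535 = 1114997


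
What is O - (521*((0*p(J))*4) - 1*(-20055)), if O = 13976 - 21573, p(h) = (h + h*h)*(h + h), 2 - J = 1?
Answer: -27652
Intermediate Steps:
J = 1 (J = 2 - 1*1 = 2 - 1 = 1)
p(h) = 2*h*(h + h²) (p(h) = (h + h²)*(2*h) = 2*h*(h + h²))
O = -7597
O - (521*((0*p(J))*4) - 1*(-20055)) = -7597 - (521*((0*(2*1²*(1 + 1)))*4) - 1*(-20055)) = -7597 - (521*((0*(2*1*2))*4) + 20055) = -7597 - (521*((0*4)*4) + 20055) = -7597 - (521*(0*4) + 20055) = -7597 - (521*0 + 20055) = -7597 - (0 + 20055) = -7597 - 1*20055 = -7597 - 20055 = -27652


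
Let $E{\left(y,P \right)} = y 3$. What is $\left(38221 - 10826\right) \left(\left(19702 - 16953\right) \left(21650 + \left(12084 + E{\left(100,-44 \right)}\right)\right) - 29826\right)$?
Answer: $2562244487800$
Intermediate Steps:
$E{\left(y,P \right)} = 3 y$
$\left(38221 - 10826\right) \left(\left(19702 - 16953\right) \left(21650 + \left(12084 + E{\left(100,-44 \right)}\right)\right) - 29826\right) = \left(38221 - 10826\right) \left(\left(19702 - 16953\right) \left(21650 + \left(12084 + 3 \cdot 100\right)\right) - 29826\right) = 27395 \left(2749 \left(21650 + \left(12084 + 300\right)\right) - 29826\right) = 27395 \left(2749 \left(21650 + 12384\right) - 29826\right) = 27395 \left(2749 \cdot 34034 - 29826\right) = 27395 \left(93559466 - 29826\right) = 27395 \cdot 93529640 = 2562244487800$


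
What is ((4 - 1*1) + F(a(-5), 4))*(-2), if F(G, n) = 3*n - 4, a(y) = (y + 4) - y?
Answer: -22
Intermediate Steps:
a(y) = 4 (a(y) = (4 + y) - y = 4)
F(G, n) = -4 + 3*n
((4 - 1*1) + F(a(-5), 4))*(-2) = ((4 - 1*1) + (-4 + 3*4))*(-2) = ((4 - 1) + (-4 + 12))*(-2) = (3 + 8)*(-2) = 11*(-2) = -22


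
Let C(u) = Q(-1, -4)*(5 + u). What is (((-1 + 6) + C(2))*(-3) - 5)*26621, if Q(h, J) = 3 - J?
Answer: -4445707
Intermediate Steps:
C(u) = 35 + 7*u (C(u) = (3 - 1*(-4))*(5 + u) = (3 + 4)*(5 + u) = 7*(5 + u) = 35 + 7*u)
(((-1 + 6) + C(2))*(-3) - 5)*26621 = (((-1 + 6) + (35 + 7*2))*(-3) - 5)*26621 = ((5 + (35 + 14))*(-3) - 5)*26621 = ((5 + 49)*(-3) - 5)*26621 = (54*(-3) - 5)*26621 = (-162 - 5)*26621 = -167*26621 = -4445707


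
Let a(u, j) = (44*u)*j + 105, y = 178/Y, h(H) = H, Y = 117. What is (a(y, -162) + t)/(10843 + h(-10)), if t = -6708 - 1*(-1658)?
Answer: -205261/140829 ≈ -1.4575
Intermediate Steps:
y = 178/117 ≈ 1.5214
a(u, j) = 105 + 44*j*u (a(u, j) = 44*j*u + 105 = 105 + 44*j*u)
t = -5050 (t = -6708 + 1658 = -5050)
(a(y, -162) + t)/(10843 + h(-10)) = ((105 + 44*(-162)*(178/117)) - 5050)/(10843 - 10) = ((105 - 140976/13) - 5050)/10833 = (-139611/13 - 5050)*(1/10833) = -205261/13*1/10833 = -205261/140829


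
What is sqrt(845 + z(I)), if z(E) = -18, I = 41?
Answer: sqrt(827) ≈ 28.758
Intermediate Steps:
sqrt(845 + z(I)) = sqrt(845 - 18) = sqrt(827)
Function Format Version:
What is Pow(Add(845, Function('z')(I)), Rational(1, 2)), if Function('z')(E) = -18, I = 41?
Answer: Pow(827, Rational(1, 2)) ≈ 28.758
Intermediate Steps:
Pow(Add(845, Function('z')(I)), Rational(1, 2)) = Pow(Add(845, -18), Rational(1, 2)) = Pow(827, Rational(1, 2))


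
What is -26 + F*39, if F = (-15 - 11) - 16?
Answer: -1664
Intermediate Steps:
F = -42 (F = -26 - 16 = -42)
-26 + F*39 = -26 - 42*39 = -26 - 1638 = -1664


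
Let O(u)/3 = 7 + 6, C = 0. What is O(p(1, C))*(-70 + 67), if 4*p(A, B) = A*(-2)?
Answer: -117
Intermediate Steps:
p(A, B) = -A/2 (p(A, B) = (A*(-2))/4 = (-2*A)/4 = -A/2)
O(u) = 39 (O(u) = 3*(7 + 6) = 3*13 = 39)
O(p(1, C))*(-70 + 67) = 39*(-70 + 67) = 39*(-3) = -117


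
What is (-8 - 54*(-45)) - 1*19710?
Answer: -17288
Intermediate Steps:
(-8 - 54*(-45)) - 1*19710 = (-8 + 2430) - 19710 = 2422 - 19710 = -17288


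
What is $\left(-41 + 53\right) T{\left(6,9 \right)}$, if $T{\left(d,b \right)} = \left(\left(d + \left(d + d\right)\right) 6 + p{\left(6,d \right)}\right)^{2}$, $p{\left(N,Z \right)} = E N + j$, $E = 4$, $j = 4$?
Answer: $221952$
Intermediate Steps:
$p{\left(N,Z \right)} = 4 + 4 N$ ($p{\left(N,Z \right)} = 4 N + 4 = 4 + 4 N$)
$T{\left(d,b \right)} = \left(28 + 18 d\right)^{2}$ ($T{\left(d,b \right)} = \left(\left(d + \left(d + d\right)\right) 6 + \left(4 + 4 \cdot 6\right)\right)^{2} = \left(\left(d + 2 d\right) 6 + \left(4 + 24\right)\right)^{2} = \left(3 d 6 + 28\right)^{2} = \left(18 d + 28\right)^{2} = \left(28 + 18 d\right)^{2}$)
$\left(-41 + 53\right) T{\left(6,9 \right)} = \left(-41 + 53\right) 4 \left(14 + 9 \cdot 6\right)^{2} = 12 \cdot 4 \left(14 + 54\right)^{2} = 12 \cdot 4 \cdot 68^{2} = 12 \cdot 4 \cdot 4624 = 12 \cdot 18496 = 221952$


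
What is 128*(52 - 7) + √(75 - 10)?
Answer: 5760 + √65 ≈ 5768.1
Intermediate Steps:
128*(52 - 7) + √(75 - 10) = 128*45 + √65 = 5760 + √65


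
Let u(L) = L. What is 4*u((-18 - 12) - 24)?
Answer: -216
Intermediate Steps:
4*u((-18 - 12) - 24) = 4*((-18 - 12) - 24) = 4*(-30 - 24) = 4*(-54) = -216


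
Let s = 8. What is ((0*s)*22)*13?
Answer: 0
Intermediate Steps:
((0*s)*22)*13 = ((0*8)*22)*13 = (0*22)*13 = 0*13 = 0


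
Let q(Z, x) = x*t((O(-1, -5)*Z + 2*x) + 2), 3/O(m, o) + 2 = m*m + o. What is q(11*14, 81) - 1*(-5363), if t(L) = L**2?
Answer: 618452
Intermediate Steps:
O(m, o) = 3/(-2 + o + m**2) (O(m, o) = 3/(-2 + (m*m + o)) = 3/(-2 + (m**2 + o)) = 3/(-2 + (o + m**2)) = 3/(-2 + o + m**2))
q(Z, x) = x*(2 + 2*x - Z/2)**2 (q(Z, x) = x*(((3/(-2 - 5 + (-1)**2))*Z + 2*x) + 2)**2 = x*(((3/(-2 - 5 + 1))*Z + 2*x) + 2)**2 = x*(((3/(-6))*Z + 2*x) + 2)**2 = x*(((3*(-1/6))*Z + 2*x) + 2)**2 = x*((-Z/2 + 2*x) + 2)**2 = x*((2*x - Z/2) + 2)**2 = x*(2 + 2*x - Z/2)**2)
q(11*14, 81) - 1*(-5363) = (1/4)*81*(4 - 11*14 + 4*81)**2 - 1*(-5363) = (1/4)*81*(4 - 1*154 + 324)**2 + 5363 = (1/4)*81*(4 - 154 + 324)**2 + 5363 = (1/4)*81*174**2 + 5363 = (1/4)*81*30276 + 5363 = 613089 + 5363 = 618452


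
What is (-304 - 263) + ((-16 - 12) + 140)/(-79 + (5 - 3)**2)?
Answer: -42637/75 ≈ -568.49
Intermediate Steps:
(-304 - 263) + ((-16 - 12) + 140)/(-79 + (5 - 3)**2) = -567 + (-28 + 140)/(-79 + 2**2) = -567 + 112/(-79 + 4) = -567 + 112/(-75) = -567 + 112*(-1/75) = -567 - 112/75 = -42637/75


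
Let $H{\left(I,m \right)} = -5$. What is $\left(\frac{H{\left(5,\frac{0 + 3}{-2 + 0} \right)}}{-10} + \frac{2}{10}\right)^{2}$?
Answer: $\frac{49}{100} \approx 0.49$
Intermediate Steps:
$\left(\frac{H{\left(5,\frac{0 + 3}{-2 + 0} \right)}}{-10} + \frac{2}{10}\right)^{2} = \left(- \frac{5}{-10} + \frac{2}{10}\right)^{2} = \left(\left(-5\right) \left(- \frac{1}{10}\right) + 2 \cdot \frac{1}{10}\right)^{2} = \left(\frac{1}{2} + \frac{1}{5}\right)^{2} = \left(\frac{7}{10}\right)^{2} = \frac{49}{100}$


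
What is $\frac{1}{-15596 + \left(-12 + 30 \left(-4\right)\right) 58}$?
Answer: $- \frac{1}{23252} \approx -4.3007 \cdot 10^{-5}$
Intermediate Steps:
$\frac{1}{-15596 + \left(-12 + 30 \left(-4\right)\right) 58} = \frac{1}{-15596 + \left(-12 - 120\right) 58} = \frac{1}{-15596 - 7656} = \frac{1}{-23252} = - \frac{1}{23252}$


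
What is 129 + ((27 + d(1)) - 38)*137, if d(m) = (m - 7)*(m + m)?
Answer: -3022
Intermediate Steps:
d(m) = 2*m*(-7 + m) (d(m) = (-7 + m)*(2*m) = 2*m*(-7 + m))
129 + ((27 + d(1)) - 38)*137 = 129 + ((27 + 2*1*(-7 + 1)) - 38)*137 = 129 + ((27 + 2*1*(-6)) - 38)*137 = 129 + ((27 - 12) - 38)*137 = 129 + (15 - 38)*137 = 129 - 23*137 = 129 - 3151 = -3022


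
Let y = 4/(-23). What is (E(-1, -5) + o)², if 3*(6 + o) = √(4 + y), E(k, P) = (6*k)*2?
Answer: 67156/207 - 24*√506/23 ≈ 300.95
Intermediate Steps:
E(k, P) = 12*k
y = -4/23 (y = 4*(-1/23) = -4/23 ≈ -0.17391)
o = -6 + 2*√506/69 (o = -6 + √(4 - 4/23)/3 = -6 + √(88/23)/3 = -6 + (2*√506/23)/3 = -6 + 2*√506/69 ≈ -5.3480)
(E(-1, -5) + o)² = (12*(-1) + (-6 + 2*√506/69))² = (-12 + (-6 + 2*√506/69))² = (-18 + 2*√506/69)²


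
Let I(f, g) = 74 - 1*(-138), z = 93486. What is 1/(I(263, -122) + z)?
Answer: 1/93698 ≈ 1.0673e-5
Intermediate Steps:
I(f, g) = 212 (I(f, g) = 74 + 138 = 212)
1/(I(263, -122) + z) = 1/(212 + 93486) = 1/93698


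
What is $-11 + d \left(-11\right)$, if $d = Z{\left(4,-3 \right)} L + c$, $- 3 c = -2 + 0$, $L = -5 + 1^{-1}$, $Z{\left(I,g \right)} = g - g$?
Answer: $- \frac{55}{3} \approx -18.333$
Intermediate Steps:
$Z{\left(I,g \right)} = 0$
$L = -4$ ($L = -5 + 1 = -4$)
$c = \frac{2}{3}$ ($c = - \frac{-2 + 0}{3} = \left(- \frac{1}{3}\right) \left(-2\right) = \frac{2}{3} \approx 0.66667$)
$d = \frac{2}{3}$ ($d = 0 \left(-4\right) + \frac{2}{3} = 0 + \frac{2}{3} = \frac{2}{3} \approx 0.66667$)
$-11 + d \left(-11\right) = -11 + \frac{2}{3} \left(-11\right) = -11 - \frac{22}{3} = - \frac{55}{3}$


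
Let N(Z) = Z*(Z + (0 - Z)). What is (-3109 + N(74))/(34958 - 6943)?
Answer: -3109/28015 ≈ -0.11098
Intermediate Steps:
N(Z) = 0 (N(Z) = Z*(Z - Z) = Z*0 = 0)
(-3109 + N(74))/(34958 - 6943) = (-3109 + 0)/(34958 - 6943) = -3109/28015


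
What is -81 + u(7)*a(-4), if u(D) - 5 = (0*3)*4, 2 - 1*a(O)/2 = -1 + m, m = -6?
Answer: 9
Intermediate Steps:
a(O) = 18 (a(O) = 4 - 2*(-1 - 6) = 4 - 2*(-7) = 4 + 14 = 18)
u(D) = 5 (u(D) = 5 + (0*3)*4 = 5 + 0*4 = 5 + 0 = 5)
-81 + u(7)*a(-4) = -81 + 5*18 = -81 + 90 = 9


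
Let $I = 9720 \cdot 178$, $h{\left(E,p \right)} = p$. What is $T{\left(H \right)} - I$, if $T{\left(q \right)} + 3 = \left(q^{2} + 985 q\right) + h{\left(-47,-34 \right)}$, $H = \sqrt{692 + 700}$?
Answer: $-1728805 + 3940 \sqrt{87} \approx -1.6921 \cdot 10^{6}$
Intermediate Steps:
$I = 1730160$
$H = 4 \sqrt{87}$ ($H = \sqrt{1392} = 4 \sqrt{87} \approx 37.31$)
$T{\left(q \right)} = -37 + q^{2} + 985 q$ ($T{\left(q \right)} = -3 - \left(34 - q^{2} - 985 q\right) = -3 + \left(-34 + q^{2} + 985 q\right) = -37 + q^{2} + 985 q$)
$T{\left(H \right)} - I = \left(-37 + \left(4 \sqrt{87}\right)^{2} + 985 \cdot 4 \sqrt{87}\right) - 1730160 = \left(-37 + 1392 + 3940 \sqrt{87}\right) - 1730160 = \left(1355 + 3940 \sqrt{87}\right) - 1730160 = -1728805 + 3940 \sqrt{87}$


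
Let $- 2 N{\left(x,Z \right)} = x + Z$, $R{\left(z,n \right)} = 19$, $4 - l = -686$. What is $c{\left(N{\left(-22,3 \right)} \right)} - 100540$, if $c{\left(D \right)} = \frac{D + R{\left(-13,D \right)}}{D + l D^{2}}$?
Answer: $- \frac{659140237}{6556} \approx -1.0054 \cdot 10^{5}$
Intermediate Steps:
$l = 690$ ($l = 4 - -686 = 4 + 686 = 690$)
$N{\left(x,Z \right)} = - \frac{Z}{2} - \frac{x}{2}$ ($N{\left(x,Z \right)} = - \frac{x + Z}{2} = - \frac{Z + x}{2} = - \frac{Z}{2} - \frac{x}{2}$)
$c{\left(D \right)} = \frac{19 + D}{D + 690 D^{2}}$ ($c{\left(D \right)} = \frac{D + 19}{D + 690 D^{2}} = \frac{19 + D}{D + 690 D^{2}}$)
$c{\left(N{\left(-22,3 \right)} \right)} - 100540 = \frac{19 - - \frac{19}{2}}{\left(\left(- \frac{1}{2}\right) 3 - -11\right) \left(1 + 690 \left(\left(- \frac{1}{2}\right) 3 - -11\right)\right)} - 100540 = \frac{19 + \left(- \frac{3}{2} + 11\right)}{\left(- \frac{3}{2} + 11\right) \left(1 + 690 \left(- \frac{3}{2} + 11\right)\right)} - 100540 = \frac{19 + \frac{19}{2}}{\frac{19}{2} \left(1 + 690 \cdot \frac{19}{2}\right)} - 100540 = \frac{2}{19} \frac{1}{1 + 6555} \cdot \frac{57}{2} - 100540 = \frac{2}{19} \cdot \frac{1}{6556} \cdot \frac{57}{2} - 100540 = \frac{3}{6556} - 100540 = - \frac{659140237}{6556}$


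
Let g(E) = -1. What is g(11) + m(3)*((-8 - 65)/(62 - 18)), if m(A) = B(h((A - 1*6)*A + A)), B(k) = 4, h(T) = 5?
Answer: -84/11 ≈ -7.6364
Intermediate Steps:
m(A) = 4
g(11) + m(3)*((-8 - 65)/(62 - 18)) = -1 + 4*((-8 - 65)/(62 - 18)) = -1 + 4*(-73/44) = -1 - 73/11 = -84/11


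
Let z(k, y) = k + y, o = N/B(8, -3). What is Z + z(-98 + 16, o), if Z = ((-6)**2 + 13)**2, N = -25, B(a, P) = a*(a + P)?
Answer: 18547/8 ≈ 2318.4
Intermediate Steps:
B(a, P) = a*(P + a)
o = -5/8 (o = -25*1/(8*(-3 + 8)) = -25/(8*5) = -25/40 = -25*1/40 = -5/8 ≈ -0.62500)
Z = 2401 (Z = (36 + 13)**2 = 49**2 = 2401)
Z + z(-98 + 16, o) = 2401 + ((-98 + 16) - 5/8) = 2401 + (-82 - 5/8) = 2401 - 661/8 = 18547/8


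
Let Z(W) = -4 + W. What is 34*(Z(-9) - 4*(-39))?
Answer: 4862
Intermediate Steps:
34*(Z(-9) - 4*(-39)) = 34*((-4 - 9) - 4*(-39)) = 34*(-13 + 156) = 34*143 = 4862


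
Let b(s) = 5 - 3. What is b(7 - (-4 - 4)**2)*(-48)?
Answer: -96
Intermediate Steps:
b(s) = 2
b(7 - (-4 - 4)**2)*(-48) = 2*(-48) = -96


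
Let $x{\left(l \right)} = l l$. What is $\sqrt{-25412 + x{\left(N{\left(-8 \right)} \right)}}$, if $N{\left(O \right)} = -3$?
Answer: $i \sqrt{25403} \approx 159.38 i$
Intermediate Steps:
$x{\left(l \right)} = l^{2}$
$\sqrt{-25412 + x{\left(N{\left(-8 \right)} \right)}} = \sqrt{-25412 + \left(-3\right)^{2}} = \sqrt{-25412 + 9} = \sqrt{-25403} = i \sqrt{25403}$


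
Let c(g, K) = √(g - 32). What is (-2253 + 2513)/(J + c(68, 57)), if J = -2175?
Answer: -260/2169 ≈ -0.11987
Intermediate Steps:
c(g, K) = √(-32 + g)
(-2253 + 2513)/(J + c(68, 57)) = (-2253 + 2513)/(-2175 + √(-32 + 68)) = 260/(-2175 + √36) = 260/(-2175 + 6) = 260/(-2169) = 260*(-1/2169) = -260/2169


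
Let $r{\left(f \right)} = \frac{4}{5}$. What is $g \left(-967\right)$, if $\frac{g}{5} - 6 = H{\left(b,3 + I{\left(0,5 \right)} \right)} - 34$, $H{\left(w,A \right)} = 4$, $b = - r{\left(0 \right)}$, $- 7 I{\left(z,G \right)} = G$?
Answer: $116040$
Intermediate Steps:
$r{\left(f \right)} = \frac{4}{5}$ ($r{\left(f \right)} = 4 \cdot \frac{1}{5} = \frac{4}{5}$)
$I{\left(z,G \right)} = - \frac{G}{7}$
$b = - \frac{4}{5}$ ($b = \left(-1\right) \frac{4}{5} = - \frac{4}{5} \approx -0.8$)
$g = -120$ ($g = 30 + 5 \left(4 - 34\right) = 30 + 5 \left(-30\right) = 30 - 150 = -120$)
$g \left(-967\right) = \left(-120\right) \left(-967\right) = 116040$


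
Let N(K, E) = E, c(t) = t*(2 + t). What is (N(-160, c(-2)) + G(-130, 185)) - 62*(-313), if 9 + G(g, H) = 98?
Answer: 19495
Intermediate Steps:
G(g, H) = 89 (G(g, H) = -9 + 98 = 89)
(N(-160, c(-2)) + G(-130, 185)) - 62*(-313) = (-2*(2 - 2) + 89) - 62*(-313) = (-2*0 + 89) + 19406 = (0 + 89) + 19406 = 89 + 19406 = 19495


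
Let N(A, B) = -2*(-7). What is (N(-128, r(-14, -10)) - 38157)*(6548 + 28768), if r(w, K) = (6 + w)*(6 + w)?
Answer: -1347058188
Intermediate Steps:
r(w, K) = (6 + w)²
N(A, B) = 14
(N(-128, r(-14, -10)) - 38157)*(6548 + 28768) = (14 - 38157)*(6548 + 28768) = -38143*35316 = -1347058188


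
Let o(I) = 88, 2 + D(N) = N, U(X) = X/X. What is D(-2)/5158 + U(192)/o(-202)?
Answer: 2403/226952 ≈ 0.010588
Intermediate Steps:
U(X) = 1
D(N) = -2 + N
D(-2)/5158 + U(192)/o(-202) = (-2 - 2)/5158 + 1/88 = -4*1/5158 + 1*(1/88) = -2/2579 + 1/88 = 2403/226952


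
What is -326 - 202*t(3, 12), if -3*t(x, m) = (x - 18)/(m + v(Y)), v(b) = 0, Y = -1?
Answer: -2461/6 ≈ -410.17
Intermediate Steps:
t(x, m) = -(-18 + x)/(3*m) (t(x, m) = -(x - 18)/(3*(m + 0)) = -(-18 + x)/(3*m))
-326 - 202*t(3, 12) = -326 - 202*(18 - 1*3)/(3*12) = -326 - 202*(18 - 3)/(3*12) = -326 - 202*15/(3*12) = -326 - 202*5/12 = -326 - 505/6 = -2461/6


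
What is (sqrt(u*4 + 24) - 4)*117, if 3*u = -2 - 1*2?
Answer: -468 + 78*sqrt(42) ≈ 37.498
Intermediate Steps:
u = -4/3 (u = (-2 - 1*2)/3 = (-2 - 2)/3 = (1/3)*(-4) = -4/3 ≈ -1.3333)
(sqrt(u*4 + 24) - 4)*117 = (sqrt(-4/3*4 + 24) - 4)*117 = (sqrt(-16/3 + 24) - 4)*117 = (sqrt(56/3) - 4)*117 = (2*sqrt(42)/3 - 4)*117 = (-4 + 2*sqrt(42)/3)*117 = -468 + 78*sqrt(42)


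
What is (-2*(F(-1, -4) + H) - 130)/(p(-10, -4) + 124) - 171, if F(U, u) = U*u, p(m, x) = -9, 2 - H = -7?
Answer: -19821/115 ≈ -172.36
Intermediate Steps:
H = 9 (H = 2 - 1*(-7) = 2 + 7 = 9)
(-2*(F(-1, -4) + H) - 130)/(p(-10, -4) + 124) - 171 = (-2*(-1*(-4) + 9) - 130)/(-9 + 124) - 171 = (-2*(4 + 9) - 130)/115 - 171 = (-2*13 - 130)*(1/115) - 171 = (-26 - 130)*(1/115) - 171 = -156*1/115 - 171 = -156/115 - 171 = -19821/115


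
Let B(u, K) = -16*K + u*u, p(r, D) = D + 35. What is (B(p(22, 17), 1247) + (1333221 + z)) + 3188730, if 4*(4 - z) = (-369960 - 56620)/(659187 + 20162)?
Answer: 278206209308/61759 ≈ 4.5047e+6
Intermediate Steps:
p(r, D) = 35 + D
B(u, K) = u² - 16*K (B(u, K) = -16*K + u² = u² - 16*K)
z = 256731/61759 (z = 4 - (-369960 - 56620)/(4*(659187 + 20162)) = 4 - (-106645)/679349 = 4 - ¼*(-38780/61759) = 4 + 9695/61759 = 256731/61759 ≈ 4.1570)
(B(p(22, 17), 1247) + (1333221 + z)) + 3188730 = (((35 + 17)² - 16*1247) + (1333221 + 256731/61759)) + 3188730 = ((52² - 19952) + 82338652470/61759) + 3188730 = ((2704 - 19952) + 82338652470/61759) + 3188730 = (-17248 + 82338652470/61759) + 3188730 = 81273433238/61759 + 3188730 = 278206209308/61759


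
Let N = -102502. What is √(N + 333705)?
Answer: √231203 ≈ 480.84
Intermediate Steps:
√(N + 333705) = √(-102502 + 333705) = √231203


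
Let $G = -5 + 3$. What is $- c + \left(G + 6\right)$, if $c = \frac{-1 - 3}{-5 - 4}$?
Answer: $\frac{32}{9} \approx 3.5556$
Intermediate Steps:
$G = -2$
$c = \frac{4}{9}$ ($c = - \frac{4}{-9} = \left(-4\right) \left(- \frac{1}{9}\right) = \frac{4}{9} \approx 0.44444$)
$- c + \left(G + 6\right) = \left(-1\right) \frac{4}{9} + \left(-2 + 6\right) = - \frac{4}{9} + 4 = \frac{32}{9}$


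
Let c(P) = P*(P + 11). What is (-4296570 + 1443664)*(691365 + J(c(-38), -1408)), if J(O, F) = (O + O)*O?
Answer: -7978770709602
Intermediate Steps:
c(P) = P*(11 + P)
J(O, F) = 2*O² (J(O, F) = (2*O)*O = 2*O²)
(-4296570 + 1443664)*(691365 + J(c(-38), -1408)) = (-4296570 + 1443664)*(691365 + 2*(-38*(11 - 38))²) = -2852906*(691365 + 2*(-38*(-27))²) = -2852906*(691365 + 2*1026²) = -2852906*(691365 + 2*1052676) = -2852906*(691365 + 2105352) = -2852906*2796717 = -7978770709602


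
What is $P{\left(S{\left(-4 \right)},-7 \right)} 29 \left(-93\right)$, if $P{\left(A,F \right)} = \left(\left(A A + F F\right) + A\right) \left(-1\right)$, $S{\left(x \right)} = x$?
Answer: $164517$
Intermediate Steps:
$P{\left(A,F \right)} = - A - A^{2} - F^{2}$ ($P{\left(A,F \right)} = \left(\left(A^{2} + F^{2}\right) + A\right) \left(-1\right) = \left(A + A^{2} + F^{2}\right) \left(-1\right) = - A - A^{2} - F^{2}$)
$P{\left(S{\left(-4 \right)},-7 \right)} 29 \left(-93\right) = \left(\left(-1\right) \left(-4\right) - \left(-4\right)^{2} - \left(-7\right)^{2}\right) 29 \left(-93\right) = \left(4 - 16 - 49\right) 29 \left(-93\right) = \left(-61\right) 29 \left(-93\right) = \left(-1769\right) \left(-93\right) = 164517$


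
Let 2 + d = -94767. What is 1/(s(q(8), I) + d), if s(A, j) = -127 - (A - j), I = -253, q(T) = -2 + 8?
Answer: -1/95155 ≈ -1.0509e-5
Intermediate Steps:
d = -94769 (d = -2 - 94767 = -94769)
q(T) = 6
s(A, j) = -127 + j - A (s(A, j) = -127 + (j - A) = -127 + j - A)
1/(s(q(8), I) + d) = 1/((-127 - 253 - 1*6) - 94769) = 1/((-127 - 253 - 6) - 94769) = 1/(-386 - 94769) = 1/(-95155) = -1/95155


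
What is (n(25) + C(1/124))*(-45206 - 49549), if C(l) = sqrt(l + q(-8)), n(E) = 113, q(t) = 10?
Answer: -10707315 - 94755*sqrt(38471)/62 ≈ -1.1007e+7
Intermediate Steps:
C(l) = sqrt(10 + l) (C(l) = sqrt(l + 10) = sqrt(10 + l))
(n(25) + C(1/124))*(-45206 - 49549) = (113 + sqrt(10 + 1/124))*(-45206 - 49549) = (113 + sqrt(10 + 1/124))*(-94755) = (113 + sqrt(1241/124))*(-94755) = (113 + sqrt(38471)/62)*(-94755) = -10707315 - 94755*sqrt(38471)/62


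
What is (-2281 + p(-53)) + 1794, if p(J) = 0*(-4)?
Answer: -487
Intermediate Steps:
p(J) = 0
(-2281 + p(-53)) + 1794 = (-2281 + 0) + 1794 = -2281 + 1794 = -487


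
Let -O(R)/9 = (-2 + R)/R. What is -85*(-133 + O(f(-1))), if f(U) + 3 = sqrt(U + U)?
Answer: 137360/11 + 1530*I*sqrt(2)/11 ≈ 12487.0 + 196.7*I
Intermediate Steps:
f(U) = -3 + sqrt(2)*sqrt(U) (f(U) = -3 + sqrt(U + U) = -3 + sqrt(2*U) = -3 + sqrt(2)*sqrt(U))
O(R) = -9*(-2 + R)/R
-85*(-133 + O(f(-1))) = -85*(-133 + (-9 + 18/(-3 + sqrt(2)*sqrt(-1)))) = -85*(-133 + (-9 + 18/(-3 + sqrt(2)*I))) = -85*(-133 + (-9 + 18/(-3 + I*sqrt(2)))) = -85*(-142 + 18/(-3 + I*sqrt(2))) = 12070 - 1530/(-3 + I*sqrt(2))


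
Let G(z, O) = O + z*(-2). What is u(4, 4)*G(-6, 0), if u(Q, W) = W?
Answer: 48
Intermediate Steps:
G(z, O) = O - 2*z
u(4, 4)*G(-6, 0) = 4*(0 - 2*(-6)) = 4*(0 + 12) = 4*12 = 48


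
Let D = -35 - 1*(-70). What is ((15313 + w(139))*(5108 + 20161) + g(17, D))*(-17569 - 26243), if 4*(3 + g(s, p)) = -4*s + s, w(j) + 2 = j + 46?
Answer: -17155395102249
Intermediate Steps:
D = 35 (D = -35 + 70 = 35)
w(j) = 44 + j (w(j) = -2 + (j + 46) = -2 + (46 + j) = 44 + j)
g(s, p) = -3 - 3*s/4 (g(s, p) = -3 + (-4*s + s)/4 = -3 + (-3*s)/4 = -3 - 3*s/4)
((15313 + w(139))*(5108 + 20161) + g(17, D))*(-17569 - 26243) = ((15313 + (44 + 139))*(5108 + 20161) + (-3 - ¾*17))*(-17569 - 26243) = ((15313 + 183)*25269 + (-3 - 51/4))*(-43812) = (15496*25269 - 63/4)*(-43812) = (391568424 - 63/4)*(-43812) = (1566273633/4)*(-43812) = -17155395102249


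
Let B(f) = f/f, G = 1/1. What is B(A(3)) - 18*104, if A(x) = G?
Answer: -1871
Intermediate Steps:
G = 1 (G = 1*1 = 1)
A(x) = 1
B(f) = 1
B(A(3)) - 18*104 = 1 - 18*104 = 1 - 1872 = -1871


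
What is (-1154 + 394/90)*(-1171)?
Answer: 60579343/45 ≈ 1.3462e+6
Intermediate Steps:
(-1154 + 394/90)*(-1171) = (-1154 + 394*(1/90))*(-1171) = (-1154 + 197/45)*(-1171) = -51733/45*(-1171) = 60579343/45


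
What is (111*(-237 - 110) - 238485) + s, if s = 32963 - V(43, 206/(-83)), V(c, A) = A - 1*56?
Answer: -20250383/83 ≈ -2.4398e+5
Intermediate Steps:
V(c, A) = -56 + A (V(c, A) = A - 56 = -56 + A)
s = 2740783/83 (s = 32963 - (-56 + 206/(-83)) = 32963 - (-56 + 206*(-1/83)) = 32963 - (-56 - 206/83) = 32963 - 1*(-4854/83) = 32963 + 4854/83 = 2740783/83 ≈ 33022.)
(111*(-237 - 110) - 238485) + s = (111*(-237 - 110) - 238485) + 2740783/83 = (111*(-347) - 238485) + 2740783/83 = (-38517 - 238485) + 2740783/83 = -277002 + 2740783/83 = -20250383/83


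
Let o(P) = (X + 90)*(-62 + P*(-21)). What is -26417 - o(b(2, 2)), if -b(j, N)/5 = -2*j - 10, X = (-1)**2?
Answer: 112995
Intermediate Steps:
X = 1
b(j, N) = 50 + 10*j (b(j, N) = -5*(-2*j - 10) = -5*(-10 - 2*j) = 50 + 10*j)
o(P) = -5642 - 1911*P (o(P) = (1 + 90)*(-62 + P*(-21)) = 91*(-62 - 21*P) = -5642 - 1911*P)
-26417 - o(b(2, 2)) = -26417 - (-5642 - 1911*(50 + 10*2)) = -26417 - (-5642 - 1911*(50 + 20)) = -26417 - (-5642 - 1911*70) = -26417 - (-5642 - 133770) = -26417 - 1*(-139412) = -26417 + 139412 = 112995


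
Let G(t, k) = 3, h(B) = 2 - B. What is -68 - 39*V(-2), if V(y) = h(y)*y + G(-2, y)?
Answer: 127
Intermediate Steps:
V(y) = 3 + y*(2 - y) (V(y) = (2 - y)*y + 3 = y*(2 - y) + 3 = 3 + y*(2 - y))
-68 - 39*V(-2) = -68 - 39*(3 - 1*(-2)*(-2 - 2)) = -68 - 39*(3 - 1*(-2)*(-4)) = -68 - 39*(3 - 8) = -68 - 39*(-5) = -68 + 195 = 127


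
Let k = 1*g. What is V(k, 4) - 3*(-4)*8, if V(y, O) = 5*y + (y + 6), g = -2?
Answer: 90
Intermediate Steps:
k = -2 (k = 1*(-2) = -2)
V(y, O) = 6 + 6*y (V(y, O) = 5*y + (6 + y) = 6 + 6*y)
V(k, 4) - 3*(-4)*8 = (6 + 6*(-2)) - 3*(-4)*8 = (6 - 12) + 12*8 = -6 + 96 = 90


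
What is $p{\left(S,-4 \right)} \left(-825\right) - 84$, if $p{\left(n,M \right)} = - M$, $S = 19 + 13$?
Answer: $-3384$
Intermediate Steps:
$S = 32$
$p{\left(S,-4 \right)} \left(-825\right) - 84 = \left(-1\right) \left(-4\right) \left(-825\right) - 84 = 4 \left(-825\right) - 84 = -3300 - 84 = -3384$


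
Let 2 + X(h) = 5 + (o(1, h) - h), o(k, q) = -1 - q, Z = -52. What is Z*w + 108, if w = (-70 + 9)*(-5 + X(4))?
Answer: -34784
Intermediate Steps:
X(h) = 2 - 2*h (X(h) = -2 + (5 + ((-1 - h) - h)) = -2 + (5 + (-1 - 2*h)) = -2 + (4 - 2*h) = 2 - 2*h)
w = 671 (w = (-70 + 9)*(-5 + (2 - 2*4)) = -61*(-5 + (2 - 8)) = -61*(-5 - 6) = -61*(-11) = 671)
Z*w + 108 = -52*671 + 108 = -34892 + 108 = -34784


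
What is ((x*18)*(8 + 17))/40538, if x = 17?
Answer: 3825/20269 ≈ 0.18871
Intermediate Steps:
((x*18)*(8 + 17))/40538 = ((17*18)*(8 + 17))/40538 = (306*25)*(1/40538) = 7650*(1/40538) = 3825/20269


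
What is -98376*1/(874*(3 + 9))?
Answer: -4099/437 ≈ -9.3799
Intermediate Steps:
-98376*1/(874*(3 + 9)) = -98376/(874*12) = -98376/10488 = -98376*1/10488 = -4099/437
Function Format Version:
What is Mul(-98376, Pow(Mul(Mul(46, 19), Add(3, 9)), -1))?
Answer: Rational(-4099, 437) ≈ -9.3799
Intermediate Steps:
Mul(-98376, Pow(Mul(Mul(46, 19), Add(3, 9)), -1)) = Mul(-98376, Pow(Mul(874, 12), -1)) = Mul(-98376, Pow(10488, -1)) = Mul(-98376, Rational(1, 10488)) = Rational(-4099, 437)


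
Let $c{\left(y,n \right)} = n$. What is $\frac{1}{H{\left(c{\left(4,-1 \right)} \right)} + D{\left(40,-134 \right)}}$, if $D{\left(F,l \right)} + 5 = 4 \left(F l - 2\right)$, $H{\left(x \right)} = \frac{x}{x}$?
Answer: $- \frac{1}{21452} \approx -4.6616 \cdot 10^{-5}$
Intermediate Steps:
$H{\left(x \right)} = 1$
$D{\left(F,l \right)} = -13 + 4 F l$ ($D{\left(F,l \right)} = -5 + 4 \left(F l - 2\right) = -5 + 4 \left(-2 + F l\right) = -5 + \left(-8 + 4 F l\right) = -13 + 4 F l$)
$\frac{1}{H{\left(c{\left(4,-1 \right)} \right)} + D{\left(40,-134 \right)}} = \frac{1}{1 + \left(-13 + 4 \cdot 40 \left(-134\right)\right)} = \frac{1}{1 - 21453} = \frac{1}{-21452} = - \frac{1}{21452}$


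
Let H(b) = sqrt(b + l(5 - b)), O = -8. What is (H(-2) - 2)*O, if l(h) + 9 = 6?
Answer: 16 - 8*I*sqrt(5) ≈ 16.0 - 17.889*I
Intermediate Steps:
l(h) = -3 (l(h) = -9 + 6 = -3)
H(b) = sqrt(-3 + b) (H(b) = sqrt(b - 3) = sqrt(-3 + b))
(H(-2) - 2)*O = (sqrt(-3 - 2) - 2)*(-8) = (sqrt(-5) - 2)*(-8) = (I*sqrt(5) - 2)*(-8) = (-2 + I*sqrt(5))*(-8) = 16 - 8*I*sqrt(5)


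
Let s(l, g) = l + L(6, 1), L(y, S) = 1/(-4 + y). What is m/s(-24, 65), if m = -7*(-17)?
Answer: -238/47 ≈ -5.0638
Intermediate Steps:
m = 119
s(l, g) = 1/2 + l (s(l, g) = l + 1/(-4 + 6) = l + 1/2 = 1/2 + l)
m/s(-24, 65) = 119/(1/2 - 24) = 119/(-47/2) = 119*(-2/47) = -238/47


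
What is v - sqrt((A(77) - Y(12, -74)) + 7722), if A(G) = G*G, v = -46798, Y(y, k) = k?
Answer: -46798 - 15*sqrt(61) ≈ -46915.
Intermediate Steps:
A(G) = G**2
v - sqrt((A(77) - Y(12, -74)) + 7722) = -46798 - sqrt((77**2 - 1*(-74)) + 7722) = -46798 - sqrt((5929 + 74) + 7722) = -46798 - sqrt(6003 + 7722) = -46798 - sqrt(13725) = -46798 - 15*sqrt(61)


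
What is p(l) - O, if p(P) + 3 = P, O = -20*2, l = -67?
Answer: -30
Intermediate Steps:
O = -40
p(P) = -3 + P
p(l) - O = (-3 - 67) - 1*(-40) = -70 + 40 = -30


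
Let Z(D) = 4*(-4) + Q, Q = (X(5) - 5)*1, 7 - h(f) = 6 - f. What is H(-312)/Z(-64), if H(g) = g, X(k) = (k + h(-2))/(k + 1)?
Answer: 936/61 ≈ 15.344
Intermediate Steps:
h(f) = 1 + f (h(f) = 7 - (6 - f) = 7 + (-6 + f) = 1 + f)
X(k) = (-1 + k)/(1 + k) (X(k) = (k + (1 - 2))/(k + 1) = (k - 1)/(1 + k) = (-1 + k)/(1 + k))
Q = -13/3 (Q = ((-1 + 5)/(1 + 5) - 5)*1 = (4/6 - 5)*1 = ((1/6)*4 - 5)*1 = (2/3 - 5)*1 = -13/3*1 = -13/3 ≈ -4.3333)
Z(D) = -61/3 (Z(D) = 4*(-4) - 13/3 = -16 - 13/3 = -61/3)
H(-312)/Z(-64) = -312/(-61/3) = -312*(-3/61) = 936/61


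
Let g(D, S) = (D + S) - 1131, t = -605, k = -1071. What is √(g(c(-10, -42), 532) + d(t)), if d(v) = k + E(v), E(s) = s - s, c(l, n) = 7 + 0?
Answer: I*√1663 ≈ 40.78*I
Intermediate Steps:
c(l, n) = 7
g(D, S) = -1131 + D + S
E(s) = 0
d(v) = -1071 (d(v) = -1071 + 0 = -1071)
√(g(c(-10, -42), 532) + d(t)) = √((-1131 + 7 + 532) - 1071) = √(-592 - 1071) = √(-1663) = I*√1663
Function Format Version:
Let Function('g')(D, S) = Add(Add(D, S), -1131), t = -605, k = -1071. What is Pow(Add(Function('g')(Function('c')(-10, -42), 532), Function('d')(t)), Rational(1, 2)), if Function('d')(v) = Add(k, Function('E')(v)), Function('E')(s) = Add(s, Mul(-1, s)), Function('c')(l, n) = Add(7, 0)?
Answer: Mul(I, Pow(1663, Rational(1, 2))) ≈ Mul(40.780, I)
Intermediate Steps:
Function('c')(l, n) = 7
Function('g')(D, S) = Add(-1131, D, S)
Function('E')(s) = 0
Function('d')(v) = -1071 (Function('d')(v) = Add(-1071, 0) = -1071)
Pow(Add(Function('g')(Function('c')(-10, -42), 532), Function('d')(t)), Rational(1, 2)) = Pow(Add(Add(-1131, 7, 532), -1071), Rational(1, 2)) = Pow(Add(-592, -1071), Rational(1, 2)) = Pow(-1663, Rational(1, 2)) = Mul(I, Pow(1663, Rational(1, 2)))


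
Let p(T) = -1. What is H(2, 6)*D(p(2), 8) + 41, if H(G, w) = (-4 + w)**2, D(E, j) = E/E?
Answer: 45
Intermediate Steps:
D(E, j) = 1
H(2, 6)*D(p(2), 8) + 41 = (-4 + 6)**2*1 + 41 = 2**2*1 + 41 = 4*1 + 41 = 4 + 41 = 45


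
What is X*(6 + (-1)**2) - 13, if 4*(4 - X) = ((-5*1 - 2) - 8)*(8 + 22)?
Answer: 1605/2 ≈ 802.50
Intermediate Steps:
X = 233/2 (X = 4 - ((-5*1 - 2) - 8)*(8 + 22)/4 = 4 - ((-5 - 2) - 8)*30/4 = 4 - (-7 - 8)*30/4 = 4 - (-15)*30/4 = 4 - 1/4*(-450) = 4 + 225/2 = 233/2 ≈ 116.50)
X*(6 + (-1)**2) - 13 = 233*(6 + (-1)**2)/2 - 13 = 233*(6 + 1)/2 - 13 = (233/2)*7 - 13 = 1631/2 - 13 = 1605/2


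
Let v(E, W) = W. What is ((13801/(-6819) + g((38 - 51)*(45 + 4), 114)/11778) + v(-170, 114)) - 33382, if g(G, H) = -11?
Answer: -296894981107/8923798 ≈ -33270.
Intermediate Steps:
((13801/(-6819) + g((38 - 51)*(45 + 4), 114)/11778) + v(-170, 114)) - 33382 = ((13801/(-6819) - 11/11778) + 114) - 33382 = ((13801*(-1/6819) - 11*1/11778) + 114) - 33382 = ((-13801/6819 - 11/11778) + 114) - 33382 = (-18069243/8923798 + 114) - 33382 = 999243729/8923798 - 33382 = -296894981107/8923798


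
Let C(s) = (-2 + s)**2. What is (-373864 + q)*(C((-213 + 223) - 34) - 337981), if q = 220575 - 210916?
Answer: 122848167525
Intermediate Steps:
q = 9659
(-373864 + q)*(C((-213 + 223) - 34) - 337981) = (-373864 + 9659)*((-2 + ((-213 + 223) - 34))**2 - 337981) = -364205*((-2 + (10 - 34))**2 - 337981) = -364205*((-2 - 24)**2 - 337981) = -364205*((-26)**2 - 337981) = -364205*(676 - 337981) = -364205*(-337305) = 122848167525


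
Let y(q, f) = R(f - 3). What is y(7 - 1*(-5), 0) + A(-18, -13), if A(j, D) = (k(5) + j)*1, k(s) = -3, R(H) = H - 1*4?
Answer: -28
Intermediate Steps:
R(H) = -4 + H (R(H) = H - 4 = -4 + H)
y(q, f) = -7 + f (y(q, f) = -4 + (f - 3) = -4 + (-3 + f) = -7 + f)
A(j, D) = -3 + j (A(j, D) = (-3 + j)*1 = -3 + j)
y(7 - 1*(-5), 0) + A(-18, -13) = (-7 + 0) + (-3 - 18) = -7 - 21 = -28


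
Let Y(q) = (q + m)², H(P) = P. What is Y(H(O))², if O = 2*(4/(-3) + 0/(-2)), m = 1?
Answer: 625/81 ≈ 7.7160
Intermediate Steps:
O = -8/3 (O = 2*(4*(-⅓) + 0*(-½)) = 2*(-4/3 + 0) = 2*(-4/3) = -8/3 ≈ -2.6667)
Y(q) = (1 + q)² (Y(q) = (q + 1)² = (1 + q)²)
Y(H(O))² = ((1 - 8/3)²)² = ((-5/3)²)² = (25/9)² = 625/81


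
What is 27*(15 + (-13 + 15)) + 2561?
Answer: 3020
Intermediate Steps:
27*(15 + (-13 + 15)) + 2561 = 27*(15 + 2) + 2561 = 27*17 + 2561 = 459 + 2561 = 3020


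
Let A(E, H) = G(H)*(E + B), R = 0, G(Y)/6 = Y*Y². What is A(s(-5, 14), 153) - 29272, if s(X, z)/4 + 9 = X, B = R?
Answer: -1203439144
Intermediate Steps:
G(Y) = 6*Y³ (G(Y) = 6*(Y*Y²) = 6*Y³)
B = 0
s(X, z) = -36 + 4*X
A(E, H) = 6*E*H³ (A(E, H) = (6*H³)*(E + 0) = (6*H³)*E = 6*E*H³)
A(s(-5, 14), 153) - 29272 = 6*(-36 + 4*(-5))*153³ - 29272 = 6*(-36 - 20)*3581577 - 29272 = 6*(-56)*3581577 - 29272 = -1203409872 - 29272 = -1203439144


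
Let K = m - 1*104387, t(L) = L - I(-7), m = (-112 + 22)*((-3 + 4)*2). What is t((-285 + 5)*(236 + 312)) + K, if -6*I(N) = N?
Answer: -1548049/6 ≈ -2.5801e+5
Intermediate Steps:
I(N) = -N/6
m = -180 (m = -90*2 = -180)
t(L) = -7/6 + L (t(L) = L - (-1)*(-7)/6 = L - 1*7/6 = L - 7/6 = -7/6 + L)
K = -104567 (K = -180 - 1*104387 = -180 - 104387 = -104567)
t((-285 + 5)*(236 + 312)) + K = (-7/6 + (-285 + 5)*(236 + 312)) - 104567 = (-7/6 - 280*548) - 104567 = (-7/6 - 153440) - 104567 = -920647/6 - 104567 = -1548049/6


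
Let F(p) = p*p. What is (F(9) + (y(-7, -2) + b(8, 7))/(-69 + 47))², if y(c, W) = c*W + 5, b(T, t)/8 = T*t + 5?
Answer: 1625625/484 ≈ 3358.7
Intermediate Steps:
b(T, t) = 40 + 8*T*t (b(T, t) = 8*(T*t + 5) = 8*(5 + T*t) = 40 + 8*T*t)
y(c, W) = 5 + W*c (y(c, W) = W*c + 5 = 5 + W*c)
F(p) = p²
(F(9) + (y(-7, -2) + b(8, 7))/(-69 + 47))² = (9² + ((5 - 2*(-7)) + (40 + 8*8*7))/(-69 + 47))² = (81 + ((5 + 14) + (40 + 448))/(-22))² = (81 + (19 + 488)*(-1/22))² = (81 + 507*(-1/22))² = (81 - 507/22)² = (1275/22)² = 1625625/484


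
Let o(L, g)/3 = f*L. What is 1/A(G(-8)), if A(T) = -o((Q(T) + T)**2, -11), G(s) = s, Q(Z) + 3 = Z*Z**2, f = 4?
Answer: -1/3282348 ≈ -3.0466e-7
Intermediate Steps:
Q(Z) = -3 + Z**3 (Q(Z) = -3 + Z*Z**2 = -3 + Z**3)
o(L, g) = 12*L (o(L, g) = 3*(4*L) = 12*L)
A(T) = -12*(-3 + T + T**3)**2 (A(T) = -12*((-3 + T**3) + T)**2 = -12*(-3 + T + T**3)**2)
1/A(G(-8)) = 1/(-12*(-3 - 8 + (-8)**3)**2) = 1/(-12*(-3 - 8 - 512)**2) = 1/(-12*(-523)**2) = 1/(-12*273529) = 1/(-3282348) = -1/3282348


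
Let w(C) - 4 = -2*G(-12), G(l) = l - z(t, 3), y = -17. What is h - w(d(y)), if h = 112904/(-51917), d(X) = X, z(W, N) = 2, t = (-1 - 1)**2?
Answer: -1774248/51917 ≈ -34.175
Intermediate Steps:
t = 4 (t = (-2)**2 = 4)
G(l) = -2 + l (G(l) = l - 1*2 = l - 2 = -2 + l)
w(C) = 32 (w(C) = 4 - 2*(-2 - 12) = 4 - 2*(-14) = 4 + 28 = 32)
h = -112904/51917 (h = 112904*(-1/51917) = -112904/51917 ≈ -2.1747)
h - w(d(y)) = -112904/51917 - 1*32 = -112904/51917 - 32 = -1774248/51917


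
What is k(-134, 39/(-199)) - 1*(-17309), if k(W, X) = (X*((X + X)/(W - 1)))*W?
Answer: 10281850927/594015 ≈ 17309.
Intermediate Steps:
k(W, X) = 2*W*X²/(-1 + W) (k(W, X) = (X*((2*X)/(-1 + W)))*W = (X*(2*X/(-1 + W)))*W = (2*X²/(-1 + W))*W = 2*W*X²/(-1 + W))
k(-134, 39/(-199)) - 1*(-17309) = 2*(-134)*(39/(-199))²/(-1 - 134) - 1*(-17309) = 2*(-134)*(39*(-1/199))²/(-135) + 17309 = 2*(-134)*(-39/199)²*(-1/135) + 17309 = 2*(-134)*(1521/39601)*(-1/135) + 17309 = 45292/594015 + 17309 = 10281850927/594015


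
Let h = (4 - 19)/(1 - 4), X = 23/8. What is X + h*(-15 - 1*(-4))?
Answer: -417/8 ≈ -52.125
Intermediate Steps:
X = 23/8 (X = 23*(⅛) = 23/8 ≈ 2.8750)
h = 5 (h = -15/(-3) = -15*(-⅓) = 5)
X + h*(-15 - 1*(-4)) = 23/8 + 5*(-15 - 1*(-4)) = 23/8 + 5*(-15 + 4) = 23/8 + 5*(-11) = 23/8 - 55 = -417/8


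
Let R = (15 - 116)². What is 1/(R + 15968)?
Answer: 1/26169 ≈ 3.8213e-5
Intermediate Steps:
R = 10201 (R = (-101)² = 10201)
1/(R + 15968) = 1/(10201 + 15968) = 1/26169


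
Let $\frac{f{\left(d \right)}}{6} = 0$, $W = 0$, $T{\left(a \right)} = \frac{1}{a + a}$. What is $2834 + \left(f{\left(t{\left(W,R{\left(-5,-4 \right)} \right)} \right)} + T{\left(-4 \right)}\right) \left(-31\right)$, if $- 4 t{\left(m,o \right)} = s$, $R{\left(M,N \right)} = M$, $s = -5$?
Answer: $\frac{22703}{8} \approx 2837.9$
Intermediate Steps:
$T{\left(a \right)} = \frac{1}{2 a}$
$t{\left(m,o \right)} = \frac{5}{4}$ ($t{\left(m,o \right)} = \left(- \frac{1}{4}\right) \left(-5\right) = \frac{5}{4}$)
$f{\left(d \right)} = 0$ ($f{\left(d \right)} = 6 \cdot 0 = 0$)
$2834 + \left(f{\left(t{\left(W,R{\left(-5,-4 \right)} \right)} \right)} + T{\left(-4 \right)}\right) \left(-31\right) = 2834 + \left(0 + \frac{1}{2 \left(-4\right)}\right) \left(-31\right) = 2834 + \left(0 + \frac{1}{2} \left(- \frac{1}{4}\right)\right) \left(-31\right) = 2834 + \left(0 - \frac{1}{8}\right) \left(-31\right) = 2834 - - \frac{31}{8} = 2834 + \frac{31}{8} = \frac{22703}{8}$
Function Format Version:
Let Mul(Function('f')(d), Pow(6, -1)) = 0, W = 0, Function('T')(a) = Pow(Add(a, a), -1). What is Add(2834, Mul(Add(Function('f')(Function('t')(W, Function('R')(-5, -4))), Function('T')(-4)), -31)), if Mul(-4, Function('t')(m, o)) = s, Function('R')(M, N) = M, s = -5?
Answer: Rational(22703, 8) ≈ 2837.9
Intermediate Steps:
Function('T')(a) = Mul(Rational(1, 2), Pow(a, -1)) (Function('T')(a) = Pow(Mul(2, a), -1) = Mul(Rational(1, 2), Pow(a, -1)))
Function('t')(m, o) = Rational(5, 4) (Function('t')(m, o) = Mul(Rational(-1, 4), -5) = Rational(5, 4))
Function('f')(d) = 0 (Function('f')(d) = Mul(6, 0) = 0)
Add(2834, Mul(Add(Function('f')(Function('t')(W, Function('R')(-5, -4))), Function('T')(-4)), -31)) = Add(2834, Mul(Add(0, Mul(Rational(1, 2), Pow(-4, -1))), -31)) = Add(2834, Mul(Add(0, Mul(Rational(1, 2), Rational(-1, 4))), -31)) = Add(2834, Mul(Add(0, Rational(-1, 8)), -31)) = Add(2834, Mul(Rational(-1, 8), -31)) = Add(2834, Rational(31, 8)) = Rational(22703, 8)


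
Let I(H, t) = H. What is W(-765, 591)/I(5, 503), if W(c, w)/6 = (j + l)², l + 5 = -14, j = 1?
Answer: 1944/5 ≈ 388.80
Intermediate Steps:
l = -19 (l = -5 - 14 = -19)
W(c, w) = 1944 (W(c, w) = 6*(1 - 19)² = 6*(-18)² = 6*324 = 1944)
W(-765, 591)/I(5, 503) = 1944/5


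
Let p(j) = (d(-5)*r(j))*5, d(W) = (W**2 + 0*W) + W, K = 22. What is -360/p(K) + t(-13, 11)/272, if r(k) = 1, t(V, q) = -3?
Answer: -4911/1360 ≈ -3.6110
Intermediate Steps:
d(W) = W + W**2 (d(W) = (W**2 + 0) + W = W**2 + W = W + W**2)
p(j) = 100 (p(j) = (-5*(1 - 5)*1)*5 = (-5*(-4)*1)*5 = (20*1)*5 = 20*5 = 100)
-360/p(K) + t(-13, 11)/272 = -360/100 - 3/272 = -360*1/100 - 3*1/272 = -18/5 - 3/272 = -4911/1360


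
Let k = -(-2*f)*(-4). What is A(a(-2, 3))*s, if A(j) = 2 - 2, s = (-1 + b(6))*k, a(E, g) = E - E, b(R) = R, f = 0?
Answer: 0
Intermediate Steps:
a(E, g) = 0
k = 0 (k = -(-2*0)*(-4) = -0*(-4) = -1*0 = 0)
s = 0 (s = (-1 + 6)*0 = 5*0 = 0)
A(j) = 0
A(a(-2, 3))*s = 0*0 = 0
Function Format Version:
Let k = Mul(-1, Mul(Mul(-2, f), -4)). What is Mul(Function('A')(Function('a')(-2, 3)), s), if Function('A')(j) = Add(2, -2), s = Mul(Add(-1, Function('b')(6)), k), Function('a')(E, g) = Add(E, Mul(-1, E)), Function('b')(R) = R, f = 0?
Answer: 0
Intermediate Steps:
Function('a')(E, g) = 0
k = 0 (k = Mul(-1, Mul(Mul(-2, 0), -4)) = Mul(-1, Mul(0, -4)) = Mul(-1, 0) = 0)
s = 0 (s = Mul(Add(-1, 6), 0) = Mul(5, 0) = 0)
Function('A')(j) = 0
Mul(Function('A')(Function('a')(-2, 3)), s) = Mul(0, 0) = 0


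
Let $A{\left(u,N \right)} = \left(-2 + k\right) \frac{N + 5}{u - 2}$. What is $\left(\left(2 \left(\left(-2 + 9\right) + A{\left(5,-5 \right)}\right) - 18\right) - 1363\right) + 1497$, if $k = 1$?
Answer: $130$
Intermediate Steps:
$A{\left(u,N \right)} = - \frac{5 + N}{-2 + u}$ ($A{\left(u,N \right)} = \left(-2 + 1\right) \frac{N + 5}{u - 2} = - \frac{5 + N}{-2 + u}$)
$\left(\left(2 \left(\left(-2 + 9\right) + A{\left(5,-5 \right)}\right) - 18\right) - 1363\right) + 1497 = \left(\left(2 \left(\left(-2 + 9\right) + \frac{-5 - -5}{-2 + 5}\right) - 18\right) - 1363\right) + 1497 = \left(\left(2 \left(7 + \frac{-5 + 5}{3}\right) - 18\right) - 1363\right) + 1497 = \left(\left(2 \left(7 + \frac{1}{3} \cdot 0\right) - 18\right) - 1363\right) + 1497 = \left(\left(2 \left(7 + 0\right) - 18\right) - 1363\right) + 1497 = \left(\left(2 \cdot 7 - 18\right) - 1363\right) + 1497 = \left(\left(14 - 18\right) - 1363\right) + 1497 = \left(-4 - 1363\right) + 1497 = -1367 + 1497 = 130$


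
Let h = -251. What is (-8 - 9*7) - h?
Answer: 180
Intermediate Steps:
(-8 - 9*7) - h = (-8 - 9*7) - 1*(-251) = (-8 - 63) + 251 = -71 + 251 = 180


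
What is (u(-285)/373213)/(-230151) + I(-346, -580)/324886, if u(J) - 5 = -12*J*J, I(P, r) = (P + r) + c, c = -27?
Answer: -81541599180569/27906195108626418 ≈ -0.0029220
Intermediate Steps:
I(P, r) = -27 + P + r (I(P, r) = (P + r) - 27 = -27 + P + r)
u(J) = 5 - 12*J**2 (u(J) = 5 - 12*J*J = 5 - 12*J**2)
(u(-285)/373213)/(-230151) + I(-346, -580)/324886 = ((5 - 12*(-285)**2)/373213)/(-230151) + (-27 - 346 - 580)/324886 = ((5 - 12*81225)*(1/373213))*(-1/230151) - 953*1/324886 = ((5 - 974700)*(1/373213))*(-1/230151) - 953/324886 = -974695*1/373213*(-1/230151) - 953/324886 = -974695/373213*(-1/230151) - 953/324886 = 974695/85895345163 - 953/324886 = -81541599180569/27906195108626418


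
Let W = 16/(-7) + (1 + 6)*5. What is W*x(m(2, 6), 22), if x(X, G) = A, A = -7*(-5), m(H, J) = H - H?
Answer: 1145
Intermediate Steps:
m(H, J) = 0
A = 35
x(X, G) = 35
W = 229/7 (W = 16*(-⅐) + 7*5 = -16/7 + 35 = 229/7 ≈ 32.714)
W*x(m(2, 6), 22) = (229/7)*35 = 1145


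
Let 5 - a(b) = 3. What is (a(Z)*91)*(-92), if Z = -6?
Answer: -16744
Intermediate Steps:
a(b) = 2 (a(b) = 5 - 1*3 = 5 - 3 = 2)
(a(Z)*91)*(-92) = (2*91)*(-92) = 182*(-92) = -16744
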